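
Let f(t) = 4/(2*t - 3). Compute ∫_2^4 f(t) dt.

log(25)

An antiderivative is F(t) = 2*log(2*t - 3).
Then F(4) - F(2) = (log(25)) - (0) = log(25).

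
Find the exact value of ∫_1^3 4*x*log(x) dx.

Integrate by parts once (u = ln x, dv = 4*x dx).
An antiderivative is F(x) = x**2*(2*log(x) - 1).
Then F(3) - F(1) = (-9 + 18*log(3)) - (-1) = -8 + 18*log(3).

-8 + 18*log(3)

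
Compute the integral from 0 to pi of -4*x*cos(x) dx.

8

Integrate by parts once (u = x, dv = -4*cos(x) dx).
An antiderivative is F(x) = -4*x*sin(x) - 4*cos(x).
Then F(pi) - F(0) = (4) - (-4) = 8.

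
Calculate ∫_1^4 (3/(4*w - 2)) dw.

3*log(7)/4

An antiderivative is F(w) = 3*log(4*w - 2)/4.
Then F(4) - F(1) = (3*log(14)/4) - (3*log(2)/4) = 3*log(7)/4.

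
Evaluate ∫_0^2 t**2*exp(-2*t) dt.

Integrate by parts twice (u = t^2, dv = exp(-2*t) dt).
An antiderivative is F(t) = (-2*t**2 - 2*t - 1)*exp(-2*t)/4.
Then F(2) - F(0) = (-13*exp(-4)/4) - (-1/4) = (-13 + exp(4))*exp(-4)/4.

(-13 + exp(4))*exp(-4)/4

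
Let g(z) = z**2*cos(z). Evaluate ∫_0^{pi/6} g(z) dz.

Integrate by parts twice (u = z^2, dv = cos(z) dz).
An antiderivative is F(z) = z**2*sin(z) + 2*z*cos(z) - 2*sin(z).
Then F(pi/6) - F(0) = (-1 + pi**2/72 + sqrt(3)*pi/6) - (0) = -1 + pi**2/72 + sqrt(3)*pi/6.

-1 + pi**2/72 + sqrt(3)*pi/6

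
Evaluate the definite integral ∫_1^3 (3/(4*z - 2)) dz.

An antiderivative is F(z) = 3*log(4*z - 2)/4.
Then F(3) - F(1) = (3*log(10)/4) - (3*log(2)/4) = 3*log(5)/4.

3*log(5)/4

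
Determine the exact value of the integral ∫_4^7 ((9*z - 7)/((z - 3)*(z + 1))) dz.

-4*log(5) + 22*log(2)

Factor the denominator: z**2 - 2*z - 3 = (z + 1)(z - 3).
Partial fractions: (9*z - 7)/((z - 3)*(z + 1)) = 4/(z + 1) + 5/(z - 3).
An antiderivative is F(z) = 5*log(z - 3) + 4*log(z + 1).
Then F(7) - F(4) = (22*log(2)) - (4*log(5)) = -4*log(5) + 22*log(2).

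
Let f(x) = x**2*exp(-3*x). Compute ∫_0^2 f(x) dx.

Integrate by parts twice (u = x^2, dv = exp(-3*x) dx).
An antiderivative is F(x) = (-9*x**2 - 6*x - 2)*exp(-3*x)/27.
Then F(2) - F(0) = (-50*exp(-6)/27) - (-2/27) = 2/27 - 50*exp(-6)/27.

2/27 - 50*exp(-6)/27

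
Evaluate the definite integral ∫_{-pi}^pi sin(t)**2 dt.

pi

Use the identity sin^2(t) = (1 - cos(2*t))/2.
An antiderivative is F(t) = t/2 - sin(2*t)/4.
Then F(pi) - F(-pi) = (pi/2) - (-pi/2) = pi.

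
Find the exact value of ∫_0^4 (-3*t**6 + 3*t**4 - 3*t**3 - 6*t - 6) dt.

-233496/35

By the power rule, an antiderivative is F(t) = -3*t**7/7 + 3*t**5/5 - 3*t**4/4 - 3*t**2 - 6*t.
Then F(4) - F(0) = (-233496/35) - (0) = -233496/35.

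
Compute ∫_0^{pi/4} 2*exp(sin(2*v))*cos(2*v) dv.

Let u = sin(2*v), so du = 2*cos(2*v) dv. When v = 0, u = 0; when v = pi/4, u = 1.
The integral becomes ∫ exp(u) du from 0 to 1, with antiderivative exp(u).
Back in v: F(v) = exp(sin(2*v)).
Then F(pi/4) - F(0) = (E) - (1) = -1 + E.

-1 + E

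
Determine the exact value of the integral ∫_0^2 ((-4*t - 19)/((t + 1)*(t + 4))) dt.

-4*log(3) - log(2)

Factor the denominator: t**2 + 5*t + 4 = (t + 4)(t + 1).
Partial fractions: (-4*t - 19)/((t + 1)*(t + 4)) = 1/(t + 4) - 5/(t + 1).
An antiderivative is F(t) = -5*log(t + 1) + log(t + 4).
Then F(2) - F(0) = (log(2/81)) - (log(4)) = -4*log(3) - log(2).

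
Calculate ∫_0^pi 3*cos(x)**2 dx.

Use the identity cos^2(x) = (1 + cos(2*x))/2.
An antiderivative is F(x) = 3*x/2 + 3*sin(2*x)/4.
Then F(pi) - F(0) = (3*pi/2) - (0) = 3*pi/2.

3*pi/2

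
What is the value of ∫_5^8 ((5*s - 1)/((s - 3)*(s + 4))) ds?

-3*log(3) + 4*log(2) + 2*log(5)

Factor the denominator: s**2 + s - 12 = (s + 4)(s - 3).
Partial fractions: (5*s - 1)/((s - 3)*(s + 4)) = 3/(s + 4) + 2/(s - 3).
An antiderivative is F(s) = 2*log(s - 3) + 3*log(s + 4).
Then F(8) - F(5) = (2*log(5) + 3*log(3) + 6*log(2)) - (2*log(2) + 6*log(3)) = -3*log(3) + 4*log(2) + 2*log(5).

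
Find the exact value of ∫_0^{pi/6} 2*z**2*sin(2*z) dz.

Integrate by parts twice (u = z^2, dv = 2*sin(2*z) dz).
An antiderivative is F(z) = -z**2*cos(2*z) + z*sin(2*z) + cos(2*z)/2.
Then F(pi/6) - F(0) = (-pi**2/72 + 1/4 + sqrt(3)*pi/12) - (1/2) = -1/4 - pi**2/72 + sqrt(3)*pi/12.

-1/4 - pi**2/72 + sqrt(3)*pi/12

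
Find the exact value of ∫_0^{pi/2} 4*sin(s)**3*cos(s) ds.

1

Let u = sin(s), so du = cos(s) ds. When s = 0, u = 0; when s = pi/2, u = 1.
The integral becomes 4·∫ u**3 du from 0 to 1, with antiderivative u**4.
Back in s: F(s) = sin(s)**4.
Then F(pi/2) - F(0) = (1) - (0) = 1.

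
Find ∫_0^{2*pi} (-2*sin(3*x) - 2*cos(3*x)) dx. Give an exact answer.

An antiderivative is F(x) = -2*sin(3*x)/3 + 2*cos(3*x)/3.
Then F(2*pi) - F(0) = (2/3) - (2/3) = 0.

0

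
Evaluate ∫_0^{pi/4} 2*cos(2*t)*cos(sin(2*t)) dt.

Let u = sin(2*t), so du = 2*cos(2*t) dt. When t = 0, u = 0; when t = pi/4, u = 1.
The integral becomes ∫ cos(u) du from 0 to 1, with antiderivative sin(u).
Back in t: F(t) = sin(sin(2*t)).
Then F(pi/4) - F(0) = (sin(1)) - (0) = sin(1).

sin(1)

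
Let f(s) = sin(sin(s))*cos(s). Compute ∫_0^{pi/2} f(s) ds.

1 - cos(1)

Let u = sin(s), so du = cos(s) ds. When s = 0, u = 0; when s = pi/2, u = 1.
The integral becomes ∫ sin(u) du from 0 to 1, with antiderivative -cos(u).
Back in s: F(s) = -cos(sin(s)).
Then F(pi/2) - F(0) = (-cos(1)) - (-1) = 1 - cos(1).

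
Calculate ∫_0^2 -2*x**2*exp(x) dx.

Integrate by parts twice (u = x^2, dv = -2*exp(x) dx).
An antiderivative is F(x) = (-2*x**2 + 4*x - 4)*exp(x).
Then F(2) - F(0) = (-4*exp(2)) - (-4) = 4 - 4*exp(2).

4 - 4*exp(2)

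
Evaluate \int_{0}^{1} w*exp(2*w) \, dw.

1/4 + exp(2)/4

Integrate by parts once (u = w, dv = exp(2*w) dw).
An antiderivative is F(w) = (2*w - 1)*exp(2*w)/4.
Then F(1) - F(0) = (exp(2)/4) - (-1/4) = 1/4 + exp(2)/4.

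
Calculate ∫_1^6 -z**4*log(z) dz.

311 - 7776*log(6)/5

Integrate by parts once (u = ln z, dv = -z**4 dz).
An antiderivative is F(z) = -z**5*(5*log(z) - 1)/25.
Then F(6) - F(1) = (7776/25 - 7776*log(6)/5) - (1/25) = 311 - 7776*log(6)/5.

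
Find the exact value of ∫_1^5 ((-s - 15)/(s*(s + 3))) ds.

Factor the denominator: s**2 + 3*s = (s + 3)s.
Partial fractions: (-s - 15)/(s*(s + 3)) = 4/(s + 3) - 5/s.
An antiderivative is F(s) = -5*log(s) + 4*log(s + 3).
Then F(5) - F(1) = (-5*log(5) + 12*log(2)) - (8*log(2)) = -5*log(5) + 4*log(2).

-5*log(5) + 4*log(2)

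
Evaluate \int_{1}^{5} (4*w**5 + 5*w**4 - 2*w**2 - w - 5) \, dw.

40276/3

By the power rule, an antiderivative is F(w) = 2*w**6/3 + w**5 - 2*w**3/3 - w**2/2 - 5*w.
Then F(5) - F(1) = (80525/6) - (-9/2) = 40276/3.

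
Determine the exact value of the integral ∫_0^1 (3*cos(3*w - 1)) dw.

Let u = 3*w - 1, so du = 3 dw. When w = 0, u = -1; when w = 1, u = 2.
The integral becomes ∫ cos(u) du from -1 to 2, with antiderivative sin(u).
Back in w: F(w) = sin(3*w - 1).
Then F(1) - F(0) = (sin(2)) - (-sin(1)) = sin(1) + sin(2).

sin(1) + sin(2)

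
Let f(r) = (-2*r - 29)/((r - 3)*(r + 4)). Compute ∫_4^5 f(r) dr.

-14*log(2) + 6*log(3)

Factor the denominator: r**2 + r - 12 = (r + 4)(r - 3).
Partial fractions: (-2*r - 29)/((r - 3)*(r + 4)) = 3/(r + 4) - 5/(r - 3).
An antiderivative is F(r) = -5*log(r - 3) + 3*log(r + 4).
Then F(5) - F(4) = (-5*log(2) + 6*log(3)) - (9*log(2)) = -14*log(2) + 6*log(3).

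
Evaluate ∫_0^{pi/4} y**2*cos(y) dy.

sqrt(2)*(-32 + pi**2 + 8*pi)/32

Integrate by parts twice (u = y^2, dv = cos(y) dy).
An antiderivative is F(y) = y**2*sin(y) + 2*y*cos(y) - 2*sin(y).
Then F(pi/4) - F(0) = (sqrt(2)*(-32 + pi**2 + 8*pi)/32) - (0) = sqrt(2)*(-32 + pi**2 + 8*pi)/32.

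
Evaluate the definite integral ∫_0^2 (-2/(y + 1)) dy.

An antiderivative is F(y) = -2*log(y + 1).
Then F(2) - F(0) = (-log(9)) - (0) = -log(9).

-log(9)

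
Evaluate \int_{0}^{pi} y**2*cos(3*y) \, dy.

-2*pi/9

Integrate by parts twice (u = y^2, dv = cos(3*y) dy).
An antiderivative is F(y) = y**2*sin(3*y)/3 + 2*y*cos(3*y)/9 - 2*sin(3*y)/27.
Then F(pi) - F(0) = (-2*pi/9) - (0) = -2*pi/9.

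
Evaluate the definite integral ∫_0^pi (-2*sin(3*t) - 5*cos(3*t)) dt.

An antiderivative is F(t) = -5*sin(3*t)/3 + 2*cos(3*t)/3.
Then F(pi) - F(0) = (-2/3) - (2/3) = -4/3.

-4/3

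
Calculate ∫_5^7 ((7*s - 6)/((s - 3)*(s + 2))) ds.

-4*log(7) + 3*log(2) + 8*log(3)

Factor the denominator: s**2 - s - 6 = (s + 2)(s - 3).
Partial fractions: (7*s - 6)/((s - 3)*(s + 2)) = 4/(s + 2) + 3/(s - 3).
An antiderivative is F(s) = 3*log(s - 3) + 4*log(s + 2).
Then F(7) - F(5) = (6*log(2) + 8*log(3)) - (3*log(2) + 4*log(7)) = -4*log(7) + 3*log(2) + 8*log(3).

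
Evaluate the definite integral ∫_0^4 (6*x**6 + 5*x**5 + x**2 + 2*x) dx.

367376/21

By the power rule, an antiderivative is F(x) = 6*x**7/7 + 5*x**6/6 + x**3/3 + x**2.
Then F(4) - F(0) = (367376/21) - (0) = 367376/21.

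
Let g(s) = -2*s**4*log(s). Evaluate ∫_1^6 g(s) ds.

Integrate by parts once (u = ln s, dv = -2*s**4 ds).
An antiderivative is F(s) = -2*s**5*(5*log(s) - 1)/25.
Then F(6) - F(1) = (15552/25 - 15552*log(6)/5) - (2/25) = 622 - 15552*log(6)/5.

622 - 15552*log(6)/5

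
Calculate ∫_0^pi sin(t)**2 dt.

Use the identity sin^2(t) = (1 - cos(2*t))/2.
An antiderivative is F(t) = t/2 - sin(2*t)/4.
Then F(pi) - F(0) = (pi/2) - (0) = pi/2.

pi/2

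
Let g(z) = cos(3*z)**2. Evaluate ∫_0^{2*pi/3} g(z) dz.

Use the identity cos^2(3*z) = (1 + cos(6*z))/2.
An antiderivative is F(z) = z/2 + sin(6*z)/12.
Then F(2*pi/3) - F(0) = (pi/3) - (0) = pi/3.

pi/3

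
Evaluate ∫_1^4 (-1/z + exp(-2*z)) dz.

(-4*exp(8)*log(2) - 1 + exp(6))*exp(-8)/2

An antiderivative is F(z) = -log(z) - exp(-2*z)/2.
Then F(4) - F(1) = (-2*log(2) - exp(-8)/2) - (-exp(-2)/2) = (-4*exp(8)*log(2) - 1 + exp(6))*exp(-8)/2.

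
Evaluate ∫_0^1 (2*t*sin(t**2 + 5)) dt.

Let u = t**2 + 5, so du = 2*t dt. When t = 0, u = 5; when t = 1, u = 6.
The integral becomes ∫ sin(u) du from 5 to 6, with antiderivative -cos(u).
Back in t: F(t) = -cos(t**2 + 5).
Then F(1) - F(0) = (-cos(6)) - (-cos(5)) = -cos(6) + cos(5).

-cos(6) + cos(5)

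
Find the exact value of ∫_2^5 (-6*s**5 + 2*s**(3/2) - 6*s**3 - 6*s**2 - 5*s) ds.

By the power rule, an antiderivative is F(s) = -s**6 + 4*s**(5/2)/5 - 3*s**4/2 - 2*s**3 - 5*s**2/2.
Then F(5) - F(2) = (-16875 + 20*sqrt(5)) - (-114 + 16*sqrt(2)/5) = -16761 - 16*sqrt(2)/5 + 20*sqrt(5).

-16761 - 16*sqrt(2)/5 + 20*sqrt(5)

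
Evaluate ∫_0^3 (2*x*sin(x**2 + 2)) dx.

cos(2) - cos(11)

Let u = x**2 + 2, so du = 2*x dx. When x = 0, u = 2; when x = 3, u = 11.
The integral becomes ∫ sin(u) du from 2 to 11, with antiderivative -cos(u).
Back in x: F(x) = -cos(x**2 + 2).
Then F(3) - F(0) = (-cos(11)) - (-cos(2)) = cos(2) - cos(11).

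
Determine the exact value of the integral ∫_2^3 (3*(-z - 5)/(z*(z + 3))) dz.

-3*log(3) - 2*log(5) + 7*log(2)

Factor the denominator: z**2 + 3*z = (z + 3)z.
Partial fractions: 3*(-z - 5)/(z*(z + 3)) = 2/(z + 3) - 5/z.
An antiderivative is F(z) = -5*log(z) + 2*log(z + 3).
Then F(3) - F(2) = (log(4/27)) - (log(25/32)) = -3*log(3) - 2*log(5) + 7*log(2).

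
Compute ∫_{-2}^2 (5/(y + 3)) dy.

An antiderivative is F(y) = 5*log(y + 3).
Then F(2) - F(-2) = (5*log(5)) - (0) = 5*log(5).

5*log(5)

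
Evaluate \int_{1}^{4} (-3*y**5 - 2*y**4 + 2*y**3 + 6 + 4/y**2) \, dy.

By the power rule, an antiderivative is F(y) = -y**6/2 - 2*y**5/5 + y**4/2 + 6*y - 4/y.
Then F(4) - F(1) = (-11533/5) - (8/5) = -11541/5.

-11541/5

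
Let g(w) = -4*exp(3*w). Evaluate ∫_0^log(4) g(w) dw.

-84

An antiderivative is F(w) = -4*exp(3*w)/3.
Then F(log(4)) - F(0) = (-256/3) - (-4/3) = -84.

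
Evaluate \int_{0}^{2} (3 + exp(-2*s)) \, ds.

An antiderivative is F(s) = 3*s - exp(-2*s)/2.
Then F(2) - F(0) = (6 - exp(-4)/2) - (-1/2) = 13/2 - exp(-4)/2.

13/2 - exp(-4)/2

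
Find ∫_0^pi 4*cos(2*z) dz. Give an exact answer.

An antiderivative is F(z) = 2*sin(2*z).
Then F(pi) - F(0) = (0) - (0) = 0.

0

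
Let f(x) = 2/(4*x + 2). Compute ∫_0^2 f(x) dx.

An antiderivative is F(x) = log(4*x + 2)/2.
Then F(2) - F(0) = (log(10)/2) - (log(2)/2) = log(5)/2.

log(5)/2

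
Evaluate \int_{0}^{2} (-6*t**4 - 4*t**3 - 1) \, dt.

-282/5

By the power rule, an antiderivative is F(t) = -6*t**5/5 - t**4 - t.
Then F(2) - F(0) = (-282/5) - (0) = -282/5.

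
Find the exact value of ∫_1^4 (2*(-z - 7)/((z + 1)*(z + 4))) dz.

Factor the denominator: z**2 + 5*z + 4 = (z + 4)(z + 1).
Partial fractions: 2*(-z - 7)/((z + 1)*(z + 4)) = 2/(z + 4) - 4/(z + 1).
An antiderivative is F(z) = -4*log(z + 1) + 2*log(z + 4).
Then F(4) - F(1) = (-4*log(5) + 6*log(2)) - (log(25/16)) = -6*log(5) + 10*log(2).

-6*log(5) + 10*log(2)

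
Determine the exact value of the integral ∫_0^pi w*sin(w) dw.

Integrate by parts once (u = w, dv = sin(w) dw).
An antiderivative is F(w) = -w*cos(w) + sin(w).
Then F(pi) - F(0) = (pi) - (0) = pi.

pi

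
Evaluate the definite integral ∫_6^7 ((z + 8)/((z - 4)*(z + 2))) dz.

Factor the denominator: z**2 - 2*z - 8 = (z + 2)(z - 4).
Partial fractions: (z + 8)/((z - 4)*(z + 2)) = -1/(z + 2) + 2/(z - 4).
An antiderivative is F(z) = 2*log(z - 4) - log(z + 2).
Then F(7) - F(6) = (0) - (-log(2)) = log(2).

log(2)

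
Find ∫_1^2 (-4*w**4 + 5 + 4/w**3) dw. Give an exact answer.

By the power rule, an antiderivative is F(w) = -4*w**5/5 + 5*w - 2/w**2.
Then F(2) - F(1) = (-161/10) - (11/5) = -183/10.

-183/10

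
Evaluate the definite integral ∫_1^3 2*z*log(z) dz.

Integrate by parts once (u = ln z, dv = 2*z dz).
An antiderivative is F(z) = z**2*(2*log(z) - 1)/2.
Then F(3) - F(1) = (-9/2 + 9*log(3)) - (-1/2) = -4 + 9*log(3).

-4 + 9*log(3)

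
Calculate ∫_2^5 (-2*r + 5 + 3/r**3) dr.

By the power rule, an antiderivative is F(r) = -r**2 + 5*r - 3/(2*r**2).
Then F(5) - F(2) = (-3/50) - (45/8) = -1137/200.

-1137/200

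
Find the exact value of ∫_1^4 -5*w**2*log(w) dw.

35 - 640*log(2)/3

Integrate by parts once (u = ln w, dv = -5*w**2 dw).
An antiderivative is F(w) = -5*w**3*(3*log(w) - 1)/9.
Then F(4) - F(1) = (320/9 - 640*log(2)/3) - (5/9) = 35 - 640*log(2)/3.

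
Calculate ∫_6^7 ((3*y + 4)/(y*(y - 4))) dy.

Factor the denominator: y**2 - 4*y = y(y - 4).
Partial fractions: (3*y + 4)/(y*(y - 4)) = -1/y + 4/(y - 4).
An antiderivative is F(y) = -log(y) + 4*log(y - 4).
Then F(7) - F(6) = (log(81/7)) - (log(8/3)) = -3*log(2) - log(7) + 5*log(3).

-3*log(2) - log(7) + 5*log(3)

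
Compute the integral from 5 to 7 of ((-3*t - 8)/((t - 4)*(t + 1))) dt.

-5*log(3) + 2*log(2)

Factor the denominator: t**2 - 3*t - 4 = (t + 1)(t - 4).
Partial fractions: (-3*t - 8)/((t - 4)*(t + 1)) = 1/(t + 1) - 4/(t - 4).
An antiderivative is F(t) = -4*log(t - 4) + log(t + 1).
Then F(7) - F(5) = (log(8/81)) - (log(6)) = -5*log(3) + 2*log(2).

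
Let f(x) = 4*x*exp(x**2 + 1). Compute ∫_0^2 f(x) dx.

-2*exp(1)*(1 - exp(4))

Let u = x**2 + 1, so du = 2*x dx. When x = 0, u = 1; when x = 2, u = 5.
The integral becomes 2·∫ exp(u) du from 1 to 5, with antiderivative 2*exp(u).
Back in x: F(x) = 2*exp(x**2 + 1).
Then F(2) - F(0) = (2*exp(5)) - (2*exp(1)) = -2*exp(1)*(1 - exp(4)).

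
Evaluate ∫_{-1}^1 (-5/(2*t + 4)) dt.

An antiderivative is F(t) = -5*log(2*t + 4)/2.
Then F(1) - F(-1) = (-5*log(6)/2) - (-5*log(2)/2) = -5*log(3)/2.

-5*log(3)/2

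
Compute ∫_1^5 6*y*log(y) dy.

Integrate by parts once (u = ln y, dv = 6*y dy).
An antiderivative is F(y) = 3*y**2*(2*log(y) - 1)/2.
Then F(5) - F(1) = (-75/2 + 75*log(5)) - (-3/2) = -36 + 75*log(5).

-36 + 75*log(5)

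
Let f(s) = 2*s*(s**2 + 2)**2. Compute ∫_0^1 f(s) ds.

Let u = s**2 + 2, so du = 2*s ds. When s = 0, u = 2; when s = 1, u = 3.
The integral becomes ∫ u**2 du from 2 to 3, with antiderivative u**3/3.
Back in s: F(s) = (s**2 + 2)**3/3.
Then F(1) - F(0) = (9) - (8/3) = 19/3.

19/3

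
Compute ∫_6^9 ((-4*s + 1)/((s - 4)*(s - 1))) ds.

Factor the denominator: s**2 - 5*s + 4 = (s - 1)(s - 4).
Partial fractions: (-4*s + 1)/((s - 4)*(s - 1)) = 1/(s - 1) - 5/(s - 4).
An antiderivative is F(s) = -5*log(s - 4) + log(s - 1).
Then F(9) - F(6) = (-5*log(5) + 3*log(2)) - (log(5/32)) = -6*log(5) + 8*log(2).

-6*log(5) + 8*log(2)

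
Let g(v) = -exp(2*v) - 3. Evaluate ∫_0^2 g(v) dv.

An antiderivative is F(v) = -exp(2*v)/2 - 3*v.
Then F(2) - F(0) = (-exp(4)/2 - 6) - (-1/2) = -exp(4)/2 - 11/2.

-exp(4)/2 - 11/2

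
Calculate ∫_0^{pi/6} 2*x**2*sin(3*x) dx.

Integrate by parts twice (u = x^2, dv = 2*sin(3*x) dx).
An antiderivative is F(x) = -2*x**2*cos(3*x)/3 + 4*x*sin(3*x)/9 + 4*cos(3*x)/27.
Then F(pi/6) - F(0) = (2*pi/27) - (4/27) = -4/27 + 2*pi/27.

-4/27 + 2*pi/27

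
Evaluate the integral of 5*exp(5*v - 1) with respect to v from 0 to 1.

-(1 - exp(5))*exp(-1)

Let u = 5*v - 1, so du = 5 dv. When v = 0, u = -1; when v = 1, u = 4.
The integral becomes ∫ exp(u) du from -1 to 4, with antiderivative exp(u).
Back in v: F(v) = exp(5*v - 1).
Then F(1) - F(0) = (exp(4)) - (exp(-1)) = -(1 - exp(5))*exp(-1).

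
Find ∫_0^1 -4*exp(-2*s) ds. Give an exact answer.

-2 + 2*exp(-2)

An antiderivative is F(s) = 2*exp(-2*s).
Then F(1) - F(0) = (2*exp(-2)) - (2) = -2 + 2*exp(-2).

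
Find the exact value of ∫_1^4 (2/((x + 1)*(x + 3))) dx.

Factor the denominator: x**2 + 4*x + 3 = (x + 3)(x + 1).
Partial fractions: 2/((x + 1)*(x + 3)) = -1/(x + 3) + 1/(x + 1).
An antiderivative is F(x) = log(x + 1) - log(x + 3).
Then F(4) - F(1) = (log(5/7)) - (-log(2)) = log(10/7).

log(10/7)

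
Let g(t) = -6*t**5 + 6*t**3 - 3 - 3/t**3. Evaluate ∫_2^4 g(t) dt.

By the power rule, an antiderivative is F(t) = -t**6 + 3*t**4/2 - 3*t + 3/(2*t**2).
Then F(4) - F(2) = (-119165/32) - (-365/8) = -117705/32.

-117705/32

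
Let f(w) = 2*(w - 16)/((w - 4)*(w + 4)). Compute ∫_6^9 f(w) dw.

-8*log(5) - 2*log(2) + 5*log(13)

Factor the denominator: w**2 - 16 = (w + 4)(w - 4).
Partial fractions: 2*(w - 16)/((w - 4)*(w + 4)) = 5/(w + 4) - 3/(w - 4).
An antiderivative is F(w) = -3*log(w - 4) + 5*log(w + 4).
Then F(9) - F(6) = (-3*log(5) + 5*log(13)) - (2*log(2) + 5*log(5)) = -8*log(5) - 2*log(2) + 5*log(13).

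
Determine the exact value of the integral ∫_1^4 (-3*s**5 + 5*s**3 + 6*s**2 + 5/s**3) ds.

-51213/32

By the power rule, an antiderivative is F(s) = -s**6/2 + 5*s**4/4 + 2*s**3 - 5/(2*s**2).
Then F(4) - F(1) = (-51205/32) - (1/4) = -51213/32.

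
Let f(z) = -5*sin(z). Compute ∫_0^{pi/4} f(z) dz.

-5 + 5*sqrt(2)/2

An antiderivative is F(z) = 5*cos(z).
Then F(pi/4) - F(0) = (5*sqrt(2)/2) - (5) = -5 + 5*sqrt(2)/2.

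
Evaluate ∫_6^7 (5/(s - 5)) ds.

log(32)

An antiderivative is F(s) = 5*log(s - 5).
Then F(7) - F(6) = (log(32)) - (0) = log(32).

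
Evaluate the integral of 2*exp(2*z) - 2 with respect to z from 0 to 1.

-3 + exp(2)

An antiderivative is F(z) = exp(2*z) - 2*z.
Then F(1) - F(0) = (-2 + exp(2)) - (1) = -3 + exp(2).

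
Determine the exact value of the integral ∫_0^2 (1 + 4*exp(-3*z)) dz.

10/3 - 4*exp(-6)/3

An antiderivative is F(z) = z - 4*exp(-3*z)/3.
Then F(2) - F(0) = (2 - 4*exp(-6)/3) - (-4/3) = 10/3 - 4*exp(-6)/3.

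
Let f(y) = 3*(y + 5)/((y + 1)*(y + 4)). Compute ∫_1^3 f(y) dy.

Factor the denominator: y**2 + 5*y + 4 = (y + 4)(y + 1).
Partial fractions: 3*(y + 5)/((y + 1)*(y + 4)) = -1/(y + 4) + 4/(y + 1).
An antiderivative is F(y) = 4*log(y + 1) - log(y + 4).
Then F(3) - F(1) = (-log(7) + 8*log(2)) - (log(16/5)) = log(80/7).

log(80/7)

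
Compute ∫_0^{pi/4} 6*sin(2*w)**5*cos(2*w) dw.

Let u = sin(2*w), so du = 2*cos(2*w) dw. When w = 0, u = 0; when w = pi/4, u = 1.
The integral becomes 3·∫ u**5 du from 0 to 1, with antiderivative u**6/2.
Back in w: F(w) = sin(2*w)**6/2.
Then F(pi/4) - F(0) = (1/2) - (0) = 1/2.

1/2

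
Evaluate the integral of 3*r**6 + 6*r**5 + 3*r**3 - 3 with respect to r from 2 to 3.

44609/28

By the power rule, an antiderivative is F(r) = 3*r**7/7 + r**6 + 3*r**4/4 - 3*r.
Then F(3) - F(2) = (48105/28) - (874/7) = 44609/28.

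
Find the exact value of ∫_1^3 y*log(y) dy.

Integrate by parts once (u = ln y, dv = y dy).
An antiderivative is F(y) = y**2*(2*log(y) - 1)/4.
Then F(3) - F(1) = (-9/4 + 9*log(3)/2) - (-1/4) = -2 + 9*log(3)/2.

-2 + 9*log(3)/2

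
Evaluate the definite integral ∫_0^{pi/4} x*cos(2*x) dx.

-1/4 + pi/8

Integrate by parts once (u = x, dv = cos(2*x) dx).
An antiderivative is F(x) = x*sin(2*x)/2 + cos(2*x)/4.
Then F(pi/4) - F(0) = (pi/8) - (1/4) = -1/4 + pi/8.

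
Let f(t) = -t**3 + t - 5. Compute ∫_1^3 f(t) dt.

By the power rule, an antiderivative is F(t) = -t**4/4 + t**2/2 - 5*t.
Then F(3) - F(1) = (-123/4) - (-19/4) = -26.

-26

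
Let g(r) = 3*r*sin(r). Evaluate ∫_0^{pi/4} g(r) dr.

3*sqrt(2)*(4 - pi)/8

Integrate by parts once (u = r, dv = 3*sin(r) dr).
An antiderivative is F(r) = -3*r*cos(r) + 3*sin(r).
Then F(pi/4) - F(0) = (3*sqrt(2)*(4 - pi)/8) - (0) = 3*sqrt(2)*(4 - pi)/8.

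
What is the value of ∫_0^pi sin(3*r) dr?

An antiderivative is F(r) = -cos(3*r)/3.
Then F(pi) - F(0) = (1/3) - (-1/3) = 2/3.

2/3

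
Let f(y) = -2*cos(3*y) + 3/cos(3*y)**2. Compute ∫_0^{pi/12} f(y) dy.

An antiderivative is F(y) = -2*sin(3*y)/3 + tan(3*y).
Then F(pi/12) - F(0) = (1 - sqrt(2)/3) - (0) = 1 - sqrt(2)/3.

1 - sqrt(2)/3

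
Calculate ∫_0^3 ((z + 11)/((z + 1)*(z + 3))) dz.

log(64)

Factor the denominator: z**2 + 4*z + 3 = (z + 3)(z + 1).
Partial fractions: (z + 11)/((z + 1)*(z + 3)) = -4/(z + 3) + 5/(z + 1).
An antiderivative is F(z) = 5*log(z + 1) - 4*log(z + 3).
Then F(3) - F(0) = (log(64/81)) - (-log(81)) = log(64).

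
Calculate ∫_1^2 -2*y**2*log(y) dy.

Integrate by parts once (u = ln y, dv = -2*y**2 dy).
An antiderivative is F(y) = -2*y**3*(3*log(y) - 1)/9.
Then F(2) - F(1) = (16/9 - 16*log(2)/3) - (2/9) = 14/9 - 16*log(2)/3.

14/9 - 16*log(2)/3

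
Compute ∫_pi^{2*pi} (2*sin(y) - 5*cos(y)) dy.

-4

An antiderivative is F(y) = -5*sin(y) - 2*cos(y).
Then F(2*pi) - F(pi) = (-2) - (2) = -4.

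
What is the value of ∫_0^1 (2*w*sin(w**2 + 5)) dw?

Let u = w**2 + 5, so du = 2*w dw. When w = 0, u = 5; when w = 1, u = 6.
The integral becomes ∫ sin(u) du from 5 to 6, with antiderivative -cos(u).
Back in w: F(w) = -cos(w**2 + 5).
Then F(1) - F(0) = (-cos(6)) - (-cos(5)) = -cos(6) + cos(5).

-cos(6) + cos(5)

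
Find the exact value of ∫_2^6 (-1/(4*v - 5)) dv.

An antiderivative is F(v) = -log(4*v - 5)/4.
Then F(6) - F(2) = (-log(19)/4) - (-log(3)/4) = -log(19)/4 + log(3)/4.

-log(19)/4 + log(3)/4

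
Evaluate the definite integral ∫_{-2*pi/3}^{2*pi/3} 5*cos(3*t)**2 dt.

Use the identity cos^2(3*t) = (1 + cos(6*t))/2.
An antiderivative is F(t) = 5*t/2 + 5*sin(6*t)/12.
Then F(2*pi/3) - F(-2*pi/3) = (5*pi/3) - (-5*pi/3) = 10*pi/3.

10*pi/3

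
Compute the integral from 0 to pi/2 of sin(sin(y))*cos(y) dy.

1 - cos(1)

Let u = sin(y), so du = cos(y) dy. When y = 0, u = 0; when y = pi/2, u = 1.
The integral becomes ∫ sin(u) du from 0 to 1, with antiderivative -cos(u).
Back in y: F(y) = -cos(sin(y)).
Then F(pi/2) - F(0) = (-cos(1)) - (-1) = 1 - cos(1).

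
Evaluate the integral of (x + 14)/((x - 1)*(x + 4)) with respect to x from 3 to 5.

-4*log(3) + 3*log(2) + 2*log(7)

Factor the denominator: x**2 + 3*x - 4 = (x + 4)(x - 1).
Partial fractions: (x + 14)/((x - 1)*(x + 4)) = -2/(x + 4) + 3/(x - 1).
An antiderivative is F(x) = 3*log(x - 1) - 2*log(x + 4).
Then F(5) - F(3) = (log(64/81)) - (log(8/49)) = -4*log(3) + 3*log(2) + 2*log(7).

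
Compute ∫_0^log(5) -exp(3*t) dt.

-124/3

An antiderivative is F(t) = -exp(3*t)/3.
Then F(log(5)) - F(0) = (-125/3) - (-1/3) = -124/3.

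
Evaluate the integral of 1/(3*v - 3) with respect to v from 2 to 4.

log(3)/3

An antiderivative is F(v) = log(3*v - 3)/3.
Then F(4) - F(2) = (2*log(3)/3) - (log(3)/3) = log(3)/3.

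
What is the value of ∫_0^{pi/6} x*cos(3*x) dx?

Integrate by parts once (u = x, dv = cos(3*x) dx).
An antiderivative is F(x) = x*sin(3*x)/3 + cos(3*x)/9.
Then F(pi/6) - F(0) = (pi/18) - (1/9) = -1/9 + pi/18.

-1/9 + pi/18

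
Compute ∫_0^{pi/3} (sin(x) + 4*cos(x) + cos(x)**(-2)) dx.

An antiderivative is F(x) = 4*sin(x) - cos(x) + tan(x).
Then F(pi/3) - F(0) = (-1/2 + 3*sqrt(3)) - (-1) = 1/2 + 3*sqrt(3).

1/2 + 3*sqrt(3)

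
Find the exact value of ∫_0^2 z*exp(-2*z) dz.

(-5 + exp(4))*exp(-4)/4

Integrate by parts once (u = z, dv = exp(-2*z) dz).
An antiderivative is F(z) = (-2*z - 1)*exp(-2*z)/4.
Then F(2) - F(0) = (-5*exp(-4)/4) - (-1/4) = (-5 + exp(4))*exp(-4)/4.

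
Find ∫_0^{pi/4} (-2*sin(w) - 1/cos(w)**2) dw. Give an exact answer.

An antiderivative is F(w) = 2*cos(w) - tan(w).
Then F(pi/4) - F(0) = (-1 + sqrt(2)) - (2) = -3 + sqrt(2).

-3 + sqrt(2)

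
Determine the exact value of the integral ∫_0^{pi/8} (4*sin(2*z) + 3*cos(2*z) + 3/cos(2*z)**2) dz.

An antiderivative is F(z) = 3*sin(2*z)/2 - 2*cos(2*z) + 3*tan(2*z)/2.
Then F(pi/8) - F(0) = (3/2 - sqrt(2)/4) - (-2) = 7/2 - sqrt(2)/4.

7/2 - sqrt(2)/4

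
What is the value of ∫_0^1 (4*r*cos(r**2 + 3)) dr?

2*sin(4) - 2*sin(3)

Let u = r**2 + 3, so du = 2*r dr. When r = 0, u = 3; when r = 1, u = 4.
The integral becomes 2·∫ cos(u) du from 3 to 4, with antiderivative 2*sin(u).
Back in r: F(r) = 2*sin(r**2 + 3).
Then F(1) - F(0) = (2*sin(4)) - (2*sin(3)) = 2*sin(4) - 2*sin(3).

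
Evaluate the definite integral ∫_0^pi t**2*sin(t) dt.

-4 + pi**2

Integrate by parts twice (u = t^2, dv = sin(t) dt).
An antiderivative is F(t) = -t**2*cos(t) + 2*t*sin(t) + 2*cos(t).
Then F(pi) - F(0) = (-2 + pi**2) - (2) = -4 + pi**2.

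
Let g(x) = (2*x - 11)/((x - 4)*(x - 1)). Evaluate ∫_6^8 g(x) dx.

-3*log(5) - log(2) + 3*log(7)

Factor the denominator: x**2 - 5*x + 4 = (x - 1)(x - 4).
Partial fractions: (2*x - 11)/((x - 4)*(x - 1)) = 3/(x - 1) - 1/(x - 4).
An antiderivative is F(x) = -log(x - 4) + 3*log(x - 1).
Then F(8) - F(6) = (-2*log(2) + 3*log(7)) - (-log(2) + 3*log(5)) = -3*log(5) - log(2) + 3*log(7).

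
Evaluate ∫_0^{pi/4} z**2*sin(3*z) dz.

-2/27 - sqrt(2)/27 + sqrt(2)*pi/36 + sqrt(2)*pi**2/96

Integrate by parts twice (u = z^2, dv = sin(3*z) dz).
An antiderivative is F(z) = -z**2*cos(3*z)/3 + 2*z*sin(3*z)/9 + 2*cos(3*z)/27.
Then F(pi/4) - F(0) = (sqrt(2)*(-32 + 24*pi + 9*pi**2)/864) - (2/27) = -2/27 - sqrt(2)/27 + sqrt(2)*pi/36 + sqrt(2)*pi**2/96.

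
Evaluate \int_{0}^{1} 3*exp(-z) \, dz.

An antiderivative is F(z) = -3*exp(-z).
Then F(1) - F(0) = (-3*exp(-1)) - (-3) = 3 - 3*exp(-1).

3 - 3*exp(-1)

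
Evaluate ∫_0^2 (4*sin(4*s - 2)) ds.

-cos(6) + cos(2)

Let u = 4*s - 2, so du = 4 ds. When s = 0, u = -2; when s = 2, u = 6.
The integral becomes ∫ sin(u) du from -2 to 6, with antiderivative -cos(u).
Back in s: F(s) = -cos(4*s - 2).
Then F(2) - F(0) = (-cos(6)) - (-cos(2)) = -cos(6) + cos(2).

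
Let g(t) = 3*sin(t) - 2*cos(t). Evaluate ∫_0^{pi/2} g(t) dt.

An antiderivative is F(t) = -2*sin(t) - 3*cos(t).
Then F(pi/2) - F(0) = (-2) - (-3) = 1.

1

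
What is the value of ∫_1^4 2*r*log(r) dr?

Integrate by parts once (u = ln r, dv = 2*r dr).
An antiderivative is F(r) = r**2*(2*log(r) - 1)/2.
Then F(4) - F(1) = (-8 + 32*log(2)) - (-1/2) = -15/2 + 32*log(2).

-15/2 + 32*log(2)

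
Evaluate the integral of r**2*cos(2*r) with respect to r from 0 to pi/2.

-pi/4

Integrate by parts twice (u = r^2, dv = cos(2*r) dr).
An antiderivative is F(r) = r**2*sin(2*r)/2 + r*cos(2*r)/2 - sin(2*r)/4.
Then F(pi/2) - F(0) = (-pi/4) - (0) = -pi/4.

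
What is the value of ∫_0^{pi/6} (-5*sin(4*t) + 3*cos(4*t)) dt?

An antiderivative is F(t) = 3*sin(4*t)/4 + 5*cos(4*t)/4.
Then F(pi/6) - F(0) = (-5/8 + 3*sqrt(3)/8) - (5/4) = -15/8 + 3*sqrt(3)/8.

-15/8 + 3*sqrt(3)/8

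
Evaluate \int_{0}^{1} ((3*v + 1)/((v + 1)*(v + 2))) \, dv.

Factor the denominator: v**2 + 3*v + 2 = (v + 2)(v + 1).
Partial fractions: (3*v + 1)/((v + 1)*(v + 2)) = 5/(v + 2) - 2/(v + 1).
An antiderivative is F(v) = -2*log(v + 1) + 5*log(v + 2).
Then F(1) - F(0) = (-2*log(2) + 5*log(3)) - (log(32)) = -7*log(2) + 5*log(3).

-7*log(2) + 5*log(3)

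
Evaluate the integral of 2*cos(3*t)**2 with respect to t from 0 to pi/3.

Use the identity cos^2(3*t) = (1 + cos(6*t))/2.
An antiderivative is F(t) = t + sin(6*t)/6.
Then F(pi/3) - F(0) = (pi/3) - (0) = pi/3.

pi/3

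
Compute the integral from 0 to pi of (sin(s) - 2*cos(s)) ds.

An antiderivative is F(s) = -2*sin(s) - cos(s).
Then F(pi) - F(0) = (1) - (-1) = 2.

2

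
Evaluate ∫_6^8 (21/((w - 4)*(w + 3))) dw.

-3*log(11) + 3*log(2) + 6*log(3)

Factor the denominator: w**2 - w - 12 = (w + 3)(w - 4).
Partial fractions: 21/((w - 4)*(w + 3)) = -3/(w + 3) + 3/(w - 4).
An antiderivative is F(w) = 3*log(w - 4) - 3*log(w + 3).
Then F(8) - F(6) = (-3*log(11) + 6*log(2)) - (-6*log(3) + 3*log(2)) = -3*log(11) + 3*log(2) + 6*log(3).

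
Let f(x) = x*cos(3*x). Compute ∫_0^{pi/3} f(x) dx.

-2/9

Integrate by parts once (u = x, dv = cos(3*x) dx).
An antiderivative is F(x) = x*sin(3*x)/3 + cos(3*x)/9.
Then F(pi/3) - F(0) = (-1/9) - (1/9) = -2/9.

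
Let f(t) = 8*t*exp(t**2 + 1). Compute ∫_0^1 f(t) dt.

Let u = t**2 + 1, so du = 2*t dt. When t = 0, u = 1; when t = 1, u = 2.
The integral becomes 4·∫ exp(u) du from 1 to 2, with antiderivative 4*exp(u).
Back in t: F(t) = 4*exp(t**2 + 1).
Then F(1) - F(0) = (4*exp(2)) - (4*exp(1)) = 4*exp(1)*(-1 + exp(1)).

4*E*(-1 + E)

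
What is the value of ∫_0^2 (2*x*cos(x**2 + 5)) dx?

sin(9) - sin(5)

Let u = x**2 + 5, so du = 2*x dx. When x = 0, u = 5; when x = 2, u = 9.
The integral becomes ∫ cos(u) du from 5 to 9, with antiderivative sin(u).
Back in x: F(x) = sin(x**2 + 5).
Then F(2) - F(0) = (sin(9)) - (sin(5)) = sin(9) - sin(5).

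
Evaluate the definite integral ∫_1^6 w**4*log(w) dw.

-311 + 7776*log(6)/5

Integrate by parts once (u = ln w, dv = w**4 dw).
An antiderivative is F(w) = w**5*(5*log(w) - 1)/25.
Then F(6) - F(1) = (-7776/25 + 7776*log(6)/5) - (-1/25) = -311 + 7776*log(6)/5.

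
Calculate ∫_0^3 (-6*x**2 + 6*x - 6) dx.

By the power rule, an antiderivative is F(x) = -2*x**3 + 3*x**2 - 6*x.
Then F(3) - F(0) = (-45) - (0) = -45.

-45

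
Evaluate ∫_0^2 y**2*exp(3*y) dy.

-2/27 + 26*exp(6)/27

Integrate by parts twice (u = y^2, dv = exp(3*y) dy).
An antiderivative is F(y) = (9*y**2 - 6*y + 2)*exp(3*y)/27.
Then F(2) - F(0) = (26*exp(6)/27) - (2/27) = -2/27 + 26*exp(6)/27.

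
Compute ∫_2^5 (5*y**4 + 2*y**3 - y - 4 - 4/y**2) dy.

By the power rule, an antiderivative is F(y) = y**5 + y**4/2 - y**2/2 - 4*y + 4/y.
Then F(5) - F(2) = (17029/5) - (32) = 16869/5.

16869/5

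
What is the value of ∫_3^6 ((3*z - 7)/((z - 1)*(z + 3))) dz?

log(81/40)

Factor the denominator: z**2 + 2*z - 3 = (z + 3)(z - 1).
Partial fractions: (3*z - 7)/((z - 1)*(z + 3)) = 4/(z + 3) - 1/(z - 1).
An antiderivative is F(z) = -log(z - 1) + 4*log(z + 3).
Then F(6) - F(3) = (-log(5) + 8*log(3)) - (3*log(2) + 4*log(3)) = log(81/40).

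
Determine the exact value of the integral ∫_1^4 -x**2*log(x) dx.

7 - 128*log(2)/3

Integrate by parts once (u = ln x, dv = -x**2 dx).
An antiderivative is F(x) = -x**3*(3*log(x) - 1)/9.
Then F(4) - F(1) = (64/9 - 128*log(2)/3) - (1/9) = 7 - 128*log(2)/3.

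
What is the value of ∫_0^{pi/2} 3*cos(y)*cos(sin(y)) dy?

3*sin(1)

Let u = sin(y), so du = cos(y) dy. When y = 0, u = 0; when y = pi/2, u = 1.
The integral becomes 3·∫ cos(u) du from 0 to 1, with antiderivative 3*sin(u).
Back in y: F(y) = 3*sin(sin(y)).
Then F(pi/2) - F(0) = (3*sin(1)) - (0) = 3*sin(1).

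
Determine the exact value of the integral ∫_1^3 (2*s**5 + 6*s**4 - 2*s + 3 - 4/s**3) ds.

By the power rule, an antiderivative is F(s) = s**6/3 + 6*s**5/5 - s**2 + 3*s + 2/s**2.
Then F(3) - F(1) = (24067/45) - (83/15) = 23818/45.

23818/45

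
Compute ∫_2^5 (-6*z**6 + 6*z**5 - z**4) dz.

By the power rule, an antiderivative is F(z) = -6*z**7/7 + z**6 - z**5/5.
Then F(5) - F(2) = (-363750/7) - (-1824/35) = -1816926/35.

-1816926/35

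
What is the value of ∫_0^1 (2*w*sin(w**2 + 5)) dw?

Let u = w**2 + 5, so du = 2*w dw. When w = 0, u = 5; when w = 1, u = 6.
The integral becomes ∫ sin(u) du from 5 to 6, with antiderivative -cos(u).
Back in w: F(w) = -cos(w**2 + 5).
Then F(1) - F(0) = (-cos(6)) - (-cos(5)) = -cos(6) + cos(5).

-cos(6) + cos(5)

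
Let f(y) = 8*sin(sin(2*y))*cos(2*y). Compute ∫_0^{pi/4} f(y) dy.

4 - 4*cos(1)

Let u = sin(2*y), so du = 2*cos(2*y) dy. When y = 0, u = 0; when y = pi/4, u = 1.
The integral becomes 4·∫ sin(u) du from 0 to 1, with antiderivative -4*cos(u).
Back in y: F(y) = -4*cos(sin(2*y)).
Then F(pi/4) - F(0) = (-4*cos(1)) - (-4) = 4 - 4*cos(1).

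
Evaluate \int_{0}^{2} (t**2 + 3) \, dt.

By the power rule, an antiderivative is F(t) = t**3/3 + 3*t.
Then F(2) - F(0) = (26/3) - (0) = 26/3.

26/3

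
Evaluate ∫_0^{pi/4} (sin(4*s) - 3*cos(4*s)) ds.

1/2

An antiderivative is F(s) = -3*sin(4*s)/4 - cos(4*s)/4.
Then F(pi/4) - F(0) = (1/4) - (-1/4) = 1/2.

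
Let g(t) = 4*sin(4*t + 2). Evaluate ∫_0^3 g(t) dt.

Let u = 4*t + 2, so du = 4 dt. When t = 0, u = 2; when t = 3, u = 14.
The integral becomes ∫ sin(u) du from 2 to 14, with antiderivative -cos(u).
Back in t: F(t) = -cos(4*t + 2).
Then F(3) - F(0) = (-cos(14)) - (-cos(2)) = cos(2) - cos(14).

cos(2) - cos(14)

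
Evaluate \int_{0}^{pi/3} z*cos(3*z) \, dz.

-2/9

Integrate by parts once (u = z, dv = cos(3*z) dz).
An antiderivative is F(z) = z*sin(3*z)/3 + cos(3*z)/9.
Then F(pi/3) - F(0) = (-1/9) - (1/9) = -2/9.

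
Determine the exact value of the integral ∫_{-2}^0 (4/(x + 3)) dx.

An antiderivative is F(x) = 4*log(x + 3).
Then F(0) - F(-2) = (log(81)) - (0) = log(81).

log(81)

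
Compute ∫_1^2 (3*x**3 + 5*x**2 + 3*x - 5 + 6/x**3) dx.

By the power rule, an antiderivative is F(x) = 3*x**4/4 + 5*x**3/3 + 3*x**2/2 - 5*x - 3/x**2.
Then F(2) - F(1) = (247/12) - (-49/12) = 74/3.

74/3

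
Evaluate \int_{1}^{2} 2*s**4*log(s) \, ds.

-62/25 + 64*log(2)/5

Integrate by parts once (u = ln s, dv = 2*s**4 ds).
An antiderivative is F(s) = 2*s**5*(5*log(s) - 1)/25.
Then F(2) - F(1) = (-64/25 + 64*log(2)/5) - (-2/25) = -62/25 + 64*log(2)/5.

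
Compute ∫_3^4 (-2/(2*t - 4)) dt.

-log(2)

An antiderivative is F(t) = -log(2*t - 4).
Then F(4) - F(3) = (-log(4)) - (-log(2)) = -log(2).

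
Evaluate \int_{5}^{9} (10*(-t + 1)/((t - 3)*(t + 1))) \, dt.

-5*log(5)

Factor the denominator: t**2 - 2*t - 3 = (t + 1)(t - 3).
Partial fractions: 10*(-t + 1)/((t - 3)*(t + 1)) = -5/(t + 1) - 5/(t - 3).
An antiderivative is F(t) = -5*log(t - 3) - 5*log(t + 1).
Then F(9) - F(5) = (-5*log(5) - 10*log(2) - 5*log(3)) - (-10*log(2) - 5*log(3)) = -5*log(5).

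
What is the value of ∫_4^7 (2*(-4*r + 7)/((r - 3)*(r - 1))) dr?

-13*log(2)

Factor the denominator: r**2 - 4*r + 3 = (r - 1)(r - 3).
Partial fractions: 2*(-4*r + 7)/((r - 3)*(r - 1)) = -3/(r - 1) - 5/(r - 3).
An antiderivative is F(r) = -5*log(r - 3) - 3*log(r - 1).
Then F(7) - F(4) = (-13*log(2) - 3*log(3)) - (-log(27)) = -13*log(2).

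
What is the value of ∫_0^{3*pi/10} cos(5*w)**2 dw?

3*pi/20

Use the identity cos^2(5*w) = (1 + cos(10*w))/2.
An antiderivative is F(w) = w/2 + sin(10*w)/20.
Then F(3*pi/10) - F(0) = (3*pi/20) - (0) = 3*pi/20.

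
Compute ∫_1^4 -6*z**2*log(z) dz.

42 - 256*log(2)

Integrate by parts once (u = ln z, dv = -6*z**2 dz).
An antiderivative is F(z) = -2*z**3*(3*log(z) - 1)/3.
Then F(4) - F(1) = (128/3 - 256*log(2)) - (2/3) = 42 - 256*log(2).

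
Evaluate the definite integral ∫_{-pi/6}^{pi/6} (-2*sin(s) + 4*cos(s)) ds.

4

An antiderivative is F(s) = 4*sin(s) + 2*cos(s).
Then F(pi/6) - F(-pi/6) = (sqrt(3) + 2) - (-2 + sqrt(3)) = 4.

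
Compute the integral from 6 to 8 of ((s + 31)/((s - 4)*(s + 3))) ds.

-4*log(11) + 5*log(2) + 8*log(3)

Factor the denominator: s**2 - s - 12 = (s + 3)(s - 4).
Partial fractions: (s + 31)/((s - 4)*(s + 3)) = -4/(s + 3) + 5/(s - 4).
An antiderivative is F(s) = 5*log(s - 4) - 4*log(s + 3).
Then F(8) - F(6) = (-4*log(11) + 10*log(2)) - (-8*log(3) + 5*log(2)) = -4*log(11) + 5*log(2) + 8*log(3).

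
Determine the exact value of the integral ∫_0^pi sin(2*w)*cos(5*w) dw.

-4/21

Use the identity sin(2*w)cos(5*w) = [sin(7*w) + sin(-3*w)]/2.
An antiderivative is F(w) = cos(3*w)/6 - cos(7*w)/14.
Then F(pi) - F(0) = (-2/21) - (2/21) = -4/21.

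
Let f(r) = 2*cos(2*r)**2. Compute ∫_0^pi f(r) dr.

Use the identity cos^2(2*r) = (1 + cos(4*r))/2.
An antiderivative is F(r) = r + sin(4*r)/4.
Then F(pi) - F(0) = (pi) - (0) = pi.

pi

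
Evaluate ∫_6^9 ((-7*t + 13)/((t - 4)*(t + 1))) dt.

Factor the denominator: t**2 - 3*t - 4 = (t + 1)(t - 4).
Partial fractions: (-7*t + 13)/((t - 4)*(t + 1)) = -4/(t + 1) - 3/(t - 4).
An antiderivative is F(t) = -3*log(t - 4) - 4*log(t + 1).
Then F(9) - F(6) = (-7*log(5) - 4*log(2)) - (-4*log(7) - 3*log(2)) = -7*log(5) - log(2) + 4*log(7).

-7*log(5) - log(2) + 4*log(7)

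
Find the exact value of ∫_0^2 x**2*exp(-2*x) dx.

Integrate by parts twice (u = x^2, dv = exp(-2*x) dx).
An antiderivative is F(x) = (-2*x**2 - 2*x - 1)*exp(-2*x)/4.
Then F(2) - F(0) = (-13*exp(-4)/4) - (-1/4) = (-13 + exp(4))*exp(-4)/4.

(-13 + exp(4))*exp(-4)/4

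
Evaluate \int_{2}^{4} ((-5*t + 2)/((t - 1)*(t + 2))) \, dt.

Factor the denominator: t**2 + t - 2 = (t + 2)(t - 1).
Partial fractions: (-5*t + 2)/((t - 1)*(t + 2)) = -4/(t + 2) - 1/(t - 1).
An antiderivative is F(t) = -log(t - 1) - 4*log(t + 2).
Then F(4) - F(2) = (-5*log(3) - 4*log(2)) - (-8*log(2)) = -5*log(3) + 4*log(2).

-5*log(3) + 4*log(2)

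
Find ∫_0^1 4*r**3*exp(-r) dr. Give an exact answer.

24 - 64*exp(-1)

Integrate by parts 3 times (u = r^3, dv = 4*exp(-r) dr).
An antiderivative is F(r) = (-4*r**3 - 12*r**2 - 24*r - 24)*exp(-r).
Then F(1) - F(0) = (-64*exp(-1)) - (-24) = 24 - 64*exp(-1).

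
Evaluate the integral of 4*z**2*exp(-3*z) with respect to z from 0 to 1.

Integrate by parts twice (u = z^2, dv = 4*exp(-3*z) dz).
An antiderivative is F(z) = (-36*z**2 - 24*z - 8)*exp(-3*z)/27.
Then F(1) - F(0) = (-68*exp(-3)/27) - (-8/27) = 8/27 - 68*exp(-3)/27.

8/27 - 68*exp(-3)/27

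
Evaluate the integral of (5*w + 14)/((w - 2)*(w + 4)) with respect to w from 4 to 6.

log(20)

Factor the denominator: w**2 + 2*w - 8 = (w + 4)(w - 2).
Partial fractions: (5*w + 14)/((w - 2)*(w + 4)) = 1/(w + 4) + 4/(w - 2).
An antiderivative is F(w) = 4*log(w - 2) + log(w + 4).
Then F(6) - F(4) = (log(5) + 9*log(2)) - (7*log(2)) = log(20).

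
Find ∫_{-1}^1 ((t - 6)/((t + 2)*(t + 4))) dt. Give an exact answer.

-9*log(3) + 5*log(5)

Factor the denominator: t**2 + 6*t + 8 = (t + 4)(t + 2).
Partial fractions: (t - 6)/((t + 2)*(t + 4)) = 5/(t + 4) - 4/(t + 2).
An antiderivative is F(t) = -4*log(t + 2) + 5*log(t + 4).
Then F(1) - F(-1) = (-4*log(3) + 5*log(5)) - (5*log(3)) = -9*log(3) + 5*log(5).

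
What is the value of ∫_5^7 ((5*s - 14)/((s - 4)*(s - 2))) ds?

log(75)

Factor the denominator: s**2 - 6*s + 8 = (s - 2)(s - 4).
Partial fractions: (5*s - 14)/((s - 4)*(s - 2)) = 2/(s - 2) + 3/(s - 4).
An antiderivative is F(s) = 3*log(s - 4) + 2*log(s - 2).
Then F(7) - F(5) = (2*log(5) + 3*log(3)) - (log(9)) = log(75).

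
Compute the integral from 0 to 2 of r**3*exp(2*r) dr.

3/8 + 17*exp(4)/8

Integrate by parts 3 times (u = r^3, dv = exp(2*r) dr).
An antiderivative is F(r) = (4*r**3 - 6*r**2 + 6*r - 3)*exp(2*r)/8.
Then F(2) - F(0) = (17*exp(4)/8) - (-3/8) = 3/8 + 17*exp(4)/8.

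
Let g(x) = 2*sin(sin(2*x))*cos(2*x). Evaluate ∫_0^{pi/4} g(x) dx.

Let u = sin(2*x), so du = 2*cos(2*x) dx. When x = 0, u = 0; when x = pi/4, u = 1.
The integral becomes ∫ sin(u) du from 0 to 1, with antiderivative -cos(u).
Back in x: F(x) = -cos(sin(2*x)).
Then F(pi/4) - F(0) = (-cos(1)) - (-1) = 1 - cos(1).

1 - cos(1)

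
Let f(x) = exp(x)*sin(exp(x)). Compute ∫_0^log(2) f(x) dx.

-cos(2) + cos(1)

Let u = exp(x), so du = exp(x) dx. When x = 0, u = 1; when x = log(2), u = 2.
The integral becomes ∫ sin(u) du from 1 to 2, with antiderivative -cos(u).
Back in x: F(x) = -cos(exp(x)).
Then F(log(2)) - F(0) = (-cos(2)) - (-cos(1)) = -cos(2) + cos(1).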